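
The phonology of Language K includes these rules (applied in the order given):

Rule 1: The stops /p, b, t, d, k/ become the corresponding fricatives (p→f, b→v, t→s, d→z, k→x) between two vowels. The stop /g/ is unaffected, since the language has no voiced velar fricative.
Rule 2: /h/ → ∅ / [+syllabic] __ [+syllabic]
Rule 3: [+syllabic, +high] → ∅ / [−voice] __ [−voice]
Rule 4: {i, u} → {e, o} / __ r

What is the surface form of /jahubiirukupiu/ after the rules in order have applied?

jauvieruxfiu

Rule 1 (intervocalic spirantization): /b/ is a stop between vowels /u/ and /i/, so it spirantizes to the fricative [v]. /k/ is a stop between vowels /u/ and /u/, so it spirantizes to the fricative [x]. /p/ is a stop between vowels /u/ and /i/, so it spirantizes to the fricative [f]. /jahubiirukupiu/ → jahuviiruxufiu.
Rule 2 (intervocalic h-deletion): /h/ occurs between vowels /a/ and /u/, so it deletes. /jahuviiruxufiu/ → jauviiruxufiu.
Rule 3 (high vowel syncope): /u/ is a high vowel flanked by voiceless consonants /x/ and /f/, so it deletes. /jauviiruxufiu/ → jauviiruxfiu.
Rule 4 (pre-rhotic lowering): /i/ is a high vowel immediately before /r/, so it lowers to [e]. /jauviiruxfiu/ → jauvieruxfiu.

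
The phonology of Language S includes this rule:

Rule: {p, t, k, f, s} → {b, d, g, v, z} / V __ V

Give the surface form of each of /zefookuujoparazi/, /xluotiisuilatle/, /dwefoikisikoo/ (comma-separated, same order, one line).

/zefookuujoparazi/: /f/ is a voiceless obstruent between vowels /e/ and /o/, so it voices to [v]. /k/ is a voiceless obstruent between vowels /o/ and /u/, so it voices to [g]. /p/ is a voiceless obstruent between vowels /o/ and /a/, so it voices to [b]. → [zevooguujobarazi].
/xluotiisuilatle/: /t/ is a voiceless obstruent between vowels /o/ and /i/, so it voices to [d]. /s/ is a voiceless obstruent between vowels /i/ and /u/, so it voices to [z]. → [xluodiizuilatle].
/dwefoikisikoo/: /f/ is a voiceless obstruent between vowels /e/ and /o/, so it voices to [v]. /k/ is a voiceless obstruent between vowels /i/ and /i/, so it voices to [g]. /s/ is a voiceless obstruent between vowels /i/ and /i/, so it voices to [z]. /k/ is a voiceless obstruent between vowels /i/ and /o/, so it voices to [g]. → [dwevoigizigoo].

zevooguujobarazi, xluodiizuilatle, dwevoigizigoo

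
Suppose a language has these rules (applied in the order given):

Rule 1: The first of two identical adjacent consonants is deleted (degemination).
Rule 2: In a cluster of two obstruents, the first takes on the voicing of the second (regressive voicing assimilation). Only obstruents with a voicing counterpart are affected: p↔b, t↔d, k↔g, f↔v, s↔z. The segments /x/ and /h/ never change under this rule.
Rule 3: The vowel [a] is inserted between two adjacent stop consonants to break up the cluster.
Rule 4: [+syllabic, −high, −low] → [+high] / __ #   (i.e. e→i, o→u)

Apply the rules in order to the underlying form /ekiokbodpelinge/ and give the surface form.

Rule 1 (degemination): no segment meets the environment; /ekiokbodpelinge/ is unchanged.
Rule 2 (regressive voicing assimilation): /k/ precedes the voiced obstruent /b/, so it voices to [g] by assimilation. /d/ precedes the voiceless obstruent /p/, so it devoices to [t] by assimilation. /ekiokbodpelinge/ → ekiogbotpelinge.
Rule 3 (stop-cluster a-epenthesis): /g/ and /b/ form a stop–stop cluster, so [a] is inserted between them. /t/ and /p/ form a stop–stop cluster, so [a] is inserted between them. /ekiogbotpelinge/ → ekiogabotapelinge.
Rule 4 (final vowel raising): /e/ is a mid vowel in word-final position, so it raises to [i]. /ekiogabotapelinge/ → ekiogabotapelingi.

ekiogabotapelingi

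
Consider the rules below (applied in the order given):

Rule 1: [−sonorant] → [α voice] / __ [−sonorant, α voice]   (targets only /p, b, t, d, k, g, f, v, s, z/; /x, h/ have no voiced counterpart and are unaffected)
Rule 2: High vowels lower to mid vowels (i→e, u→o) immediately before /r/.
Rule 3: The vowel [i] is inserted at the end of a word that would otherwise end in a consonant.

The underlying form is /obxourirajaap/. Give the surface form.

opxoorerajaapi

Rule 1 (regressive voicing assimilation): /b/ precedes the voiceless obstruent /x/, so it devoices to [p] by assimilation. /obxourirajaap/ → opxourirajaap.
Rule 2 (pre-rhotic lowering): /u/ is a high vowel immediately before /r/, so it lowers to [o]. /i/ is a high vowel immediately before /r/, so it lowers to [e]. /opxourirajaap/ → opxoorerajaap.
Rule 3 (final i-epenthesis): the form ends in the consonant /p/, so [i] is inserted word-finally. /opxoorerajaap/ → opxoorerajaapi.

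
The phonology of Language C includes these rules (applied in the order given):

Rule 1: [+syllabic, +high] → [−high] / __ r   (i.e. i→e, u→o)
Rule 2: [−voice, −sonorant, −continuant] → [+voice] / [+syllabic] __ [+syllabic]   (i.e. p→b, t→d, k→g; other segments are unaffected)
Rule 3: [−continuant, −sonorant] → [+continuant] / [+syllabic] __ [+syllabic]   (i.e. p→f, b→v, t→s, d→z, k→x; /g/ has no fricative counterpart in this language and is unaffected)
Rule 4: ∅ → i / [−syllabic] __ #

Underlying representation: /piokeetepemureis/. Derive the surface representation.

piogeezevemoreisi

Rule 1 (pre-rhotic lowering): /u/ is a high vowel immediately before /r/, so it lowers to [o]. /piokeetepemureis/ → piokeetepemoreis.
Rule 2 (intervocalic voicing): /k/ is a voiceless stop between vowels /o/ and /e/, so it voices to [g]. /t/ is a voiceless stop between vowels /e/ and /e/, so it voices to [d]. /p/ is a voiceless stop between vowels /e/ and /e/, so it voices to [b]. /piokeetepemoreis/ → piogeedebemoreis.
Rule 3 (intervocalic spirantization): /d/ is a stop between vowels /e/ and /e/, so it spirantizes to the fricative [z]. /b/ is a stop between vowels /e/ and /e/, so it spirantizes to the fricative [v]. /piogeedebemoreis/ → piogeezevemoreis.
Rule 4 (final i-epenthesis): the form ends in the consonant /s/, so [i] is inserted word-finally. /piogeezevemoreis/ → piogeezevemoreisi.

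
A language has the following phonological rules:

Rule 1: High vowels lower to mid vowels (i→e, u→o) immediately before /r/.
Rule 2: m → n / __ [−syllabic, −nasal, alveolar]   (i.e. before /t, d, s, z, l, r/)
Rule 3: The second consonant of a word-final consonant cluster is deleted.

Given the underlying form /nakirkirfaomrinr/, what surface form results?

nakerkerfaonrin

Rule 1 (pre-rhotic lowering): /i/ is a high vowel immediately before /r/, so it lowers to [e]. /i/ is a high vowel immediately before /r/, so it lowers to [e]. /nakirkirfaomrinr/ → nakerkerfaomrinr.
Rule 2 (nasal place assimilation): /m/ precedes the alveolar consonant /r/, so it assimilates in place to [n]. /nakerkerfaomrinr/ → nakerkerfaonrinr.
Rule 3 (final cluster simplification): /r/ is the second consonant of a word-final cluster /nr/, so it deletes. /nakerkerfaonrinr/ → nakerkerfaonrin.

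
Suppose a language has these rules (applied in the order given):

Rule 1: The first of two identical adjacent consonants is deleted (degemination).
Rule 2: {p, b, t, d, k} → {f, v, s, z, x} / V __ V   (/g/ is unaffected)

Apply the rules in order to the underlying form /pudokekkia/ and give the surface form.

Rule 1 (degemination): /kk/ is a geminate; the first /k/ deletes. /pudokekkia/ → pudokekia.
Rule 2 (intervocalic spirantization): /d/ is a stop between vowels /u/ and /o/, so it spirantizes to the fricative [z]. /k/ is a stop between vowels /o/ and /e/, so it spirantizes to the fricative [x]. /k/ is a stop between vowels /e/ and /i/, so it spirantizes to the fricative [x]. /pudokekia/ → puzoxexia.

puzoxexia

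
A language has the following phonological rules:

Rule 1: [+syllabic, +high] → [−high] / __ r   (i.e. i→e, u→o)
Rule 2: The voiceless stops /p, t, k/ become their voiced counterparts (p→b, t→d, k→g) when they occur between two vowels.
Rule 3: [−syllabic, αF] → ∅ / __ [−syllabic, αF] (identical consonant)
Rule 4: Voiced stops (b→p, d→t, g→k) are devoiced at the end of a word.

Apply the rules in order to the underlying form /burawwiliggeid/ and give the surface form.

borawiligeit

Rule 1 (pre-rhotic lowering): /u/ is a high vowel immediately before /r/, so it lowers to [o]. /burawwiliggeid/ → borawwiliggeid.
Rule 2 (intervocalic voicing): no segment meets the environment; /borawwiliggeid/ is unchanged.
Rule 3 (degemination): /ww/ is a geminate; the first /w/ deletes. /gg/ is a geminate; the first /g/ deletes. /borawwiliggeid/ → borawiligeid.
Rule 4 (final devoicing): /d/ is a voiced stop in word-final position, so it devoices to [t]. /borawiligeid/ → borawiligeit.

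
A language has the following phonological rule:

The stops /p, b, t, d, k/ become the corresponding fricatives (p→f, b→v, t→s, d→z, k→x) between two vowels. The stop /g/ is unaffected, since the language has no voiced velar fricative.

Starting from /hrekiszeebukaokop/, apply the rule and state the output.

Scanning /hrekiszeebukaokop/: /k/ is a stop between vowels /e/ and /i/, so it spirantizes to the fricative [x]; /b/ is a stop between vowels /e/ and /u/, so it spirantizes to the fricative [v]; /k/ is a stop between vowels /u/ and /a/, so it spirantizes to the fricative [x]; /k/ is a stop between vowels /o/ and /o/, so it spirantizes to the fricative [x]; /p/ at position 17 is not in the conditioning environment.
Result: [hrexiszeevuxaoxop].

hrexiszeevuxaoxop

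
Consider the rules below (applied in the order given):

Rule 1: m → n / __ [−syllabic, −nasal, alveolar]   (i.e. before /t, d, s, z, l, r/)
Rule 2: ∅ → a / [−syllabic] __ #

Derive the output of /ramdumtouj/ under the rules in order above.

Rule 1 (nasal place assimilation): /m/ precedes the alveolar consonant /d/, so it assimilates in place to [n]. /m/ precedes the alveolar consonant /t/, so it assimilates in place to [n]. /ramdumtouj/ → randuntouj.
Rule 2 (final a-epenthesis): the form ends in the consonant /j/, so [a] is inserted word-finally. /randuntouj/ → randuntouja.

randuntouja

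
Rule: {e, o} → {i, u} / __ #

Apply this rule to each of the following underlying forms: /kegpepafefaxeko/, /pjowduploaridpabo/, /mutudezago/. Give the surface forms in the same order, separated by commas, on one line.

kegpepafefaxeku, pjowduploaridpabu, mutudezagu

/kegpepafefaxeko/: /o/ is a mid vowel in word-final position, so it raises to [u]. → [kegpepafefaxeku].
/pjowduploaridpabo/: /o/ is a mid vowel in word-final position, so it raises to [u]. → [pjowduploaridpabu].
/mutudezago/: /o/ is a mid vowel in word-final position, so it raises to [u]. → [mutudezagu].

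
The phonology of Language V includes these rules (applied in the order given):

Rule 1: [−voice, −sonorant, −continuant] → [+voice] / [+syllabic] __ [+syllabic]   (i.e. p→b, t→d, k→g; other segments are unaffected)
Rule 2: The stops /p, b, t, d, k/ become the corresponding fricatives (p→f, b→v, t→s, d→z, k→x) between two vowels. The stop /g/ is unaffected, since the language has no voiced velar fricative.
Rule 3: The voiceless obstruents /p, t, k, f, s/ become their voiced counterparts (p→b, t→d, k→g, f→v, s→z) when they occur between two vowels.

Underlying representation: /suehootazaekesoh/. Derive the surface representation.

suehoozazaegezoh

Rule 1 (intervocalic voicing): /t/ is a voiceless stop between vowels /o/ and /a/, so it voices to [d]. /k/ is a voiceless stop between vowels /e/ and /e/, so it voices to [g]. /suehootazaekesoh/ → suehoodazaegesoh.
Rule 2 (intervocalic spirantization): /d/ is a stop between vowels /o/ and /a/, so it spirantizes to the fricative [z]. /suehoodazaegesoh/ → suehoozazaegesoh.
Rule 3 (intervocalic voicing): /s/ is a voiceless obstruent between vowels /e/ and /o/, so it voices to [z]. /suehoozazaegesoh/ → suehoozazaegezoh.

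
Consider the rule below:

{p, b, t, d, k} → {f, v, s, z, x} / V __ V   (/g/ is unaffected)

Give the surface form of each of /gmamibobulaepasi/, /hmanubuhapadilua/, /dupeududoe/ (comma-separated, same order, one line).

/gmamibobulaepasi/: /b/ is a stop between vowels /i/ and /o/, so it spirantizes to the fricative [v]. /b/ is a stop between vowels /o/ and /u/, so it spirantizes to the fricative [v]. /p/ is a stop between vowels /e/ and /a/, so it spirantizes to the fricative [f]. → [gmamivovulaefasi].
/hmanubuhapadilua/: /b/ is a stop between vowels /u/ and /u/, so it spirantizes to the fricative [v]. /p/ is a stop between vowels /a/ and /a/, so it spirantizes to the fricative [f]. /d/ is a stop between vowels /a/ and /i/, so it spirantizes to the fricative [z]. → [hmanuvuhafazilua].
/dupeududoe/: /p/ is a stop between vowels /u/ and /e/, so it spirantizes to the fricative [f]. /d/ is a stop between vowels /u/ and /u/, so it spirantizes to the fricative [z]. /d/ is a stop between vowels /u/ and /o/, so it spirantizes to the fricative [z]. → [dufeuzuzoe].

gmamivovulaefasi, hmanuvuhafazilua, dufeuzuzoe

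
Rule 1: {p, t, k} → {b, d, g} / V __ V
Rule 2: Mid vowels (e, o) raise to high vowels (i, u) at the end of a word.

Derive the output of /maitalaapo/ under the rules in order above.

Rule 1 (intervocalic voicing): /t/ is a voiceless stop between vowels /i/ and /a/, so it voices to [d]. /p/ is a voiceless stop between vowels /a/ and /o/, so it voices to [b]. /maitalaapo/ → maidalaabo.
Rule 2 (final vowel raising): /o/ is a mid vowel in word-final position, so it raises to [u]. /maidalaabo/ → maidalaabu.

maidalaabu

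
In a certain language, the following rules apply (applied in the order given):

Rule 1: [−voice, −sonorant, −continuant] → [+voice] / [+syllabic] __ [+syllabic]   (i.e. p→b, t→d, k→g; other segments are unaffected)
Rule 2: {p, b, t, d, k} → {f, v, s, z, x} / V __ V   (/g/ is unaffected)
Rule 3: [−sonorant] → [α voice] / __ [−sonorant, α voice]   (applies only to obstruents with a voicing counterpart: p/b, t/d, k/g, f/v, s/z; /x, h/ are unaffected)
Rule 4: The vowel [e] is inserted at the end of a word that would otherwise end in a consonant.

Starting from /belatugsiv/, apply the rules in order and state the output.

belazuksive

Rule 1 (intervocalic voicing): /t/ is a voiceless stop between vowels /a/ and /u/, so it voices to [d]. /belatugsiv/ → beladugsiv.
Rule 2 (intervocalic spirantization): /d/ is a stop between vowels /a/ and /u/, so it spirantizes to the fricative [z]. /beladugsiv/ → belazugsiv.
Rule 3 (regressive voicing assimilation): /g/ precedes the voiceless obstruent /s/, so it devoices to [k] by assimilation. /belazugsiv/ → belazuksiv.
Rule 4 (final e-epenthesis): the form ends in the consonant /v/, so [e] is inserted word-finally. /belazuksiv/ → belazuksive.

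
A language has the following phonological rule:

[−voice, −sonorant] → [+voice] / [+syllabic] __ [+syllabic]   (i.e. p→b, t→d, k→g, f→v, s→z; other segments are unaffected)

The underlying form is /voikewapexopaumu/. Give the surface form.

/k/ is a voiceless obstruent between vowels /i/ and /e/, so it voices to [g].
/p/ is a voiceless obstruent between vowels /a/ and /e/, so it voices to [b].
/p/ is a voiceless obstruent between vowels /o/ and /a/, so it voices to [b].
Surface form: [voigewabexobaumu].

voigewabexobaumu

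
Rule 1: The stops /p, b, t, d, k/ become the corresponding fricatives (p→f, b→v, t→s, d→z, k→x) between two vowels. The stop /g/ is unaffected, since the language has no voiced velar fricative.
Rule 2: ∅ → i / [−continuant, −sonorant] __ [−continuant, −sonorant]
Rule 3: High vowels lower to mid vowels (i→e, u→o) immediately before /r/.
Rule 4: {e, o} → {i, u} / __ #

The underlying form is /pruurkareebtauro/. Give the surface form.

pruorkareebitaoru

Rule 1 (intervocalic spirantization): no segment meets the environment; /pruurkareebtauro/ is unchanged.
Rule 2 (stop-cluster i-epenthesis): /b/ and /t/ form a stop–stop cluster, so [i] is inserted between them. /pruurkareebtauro/ → pruurkareebitauro.
Rule 3 (pre-rhotic lowering): /u/ is a high vowel immediately before /r/, so it lowers to [o]. /u/ is a high vowel immediately before /r/, so it lowers to [o]. /pruurkareebitauro/ → pruorkareebitaoro.
Rule 4 (final vowel raising): /o/ is a mid vowel in word-final position, so it raises to [u]. /pruorkareebitaoro/ → pruorkareebitaoru.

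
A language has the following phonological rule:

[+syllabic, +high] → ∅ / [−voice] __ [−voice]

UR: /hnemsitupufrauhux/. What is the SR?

hnemstpfrauhx

/i/ is a high vowel flanked by voiceless consonants /s/ and /t/, so it deletes.
/u/ is a high vowel flanked by voiceless consonants /t/ and /p/, so it deletes.
/u/ is a high vowel flanked by voiceless consonants /p/ and /f/, so it deletes.
/u/ is a high vowel flanked by voiceless consonants /h/ and /x/, so it deletes.
Surface form: [hnemstpfrauhx].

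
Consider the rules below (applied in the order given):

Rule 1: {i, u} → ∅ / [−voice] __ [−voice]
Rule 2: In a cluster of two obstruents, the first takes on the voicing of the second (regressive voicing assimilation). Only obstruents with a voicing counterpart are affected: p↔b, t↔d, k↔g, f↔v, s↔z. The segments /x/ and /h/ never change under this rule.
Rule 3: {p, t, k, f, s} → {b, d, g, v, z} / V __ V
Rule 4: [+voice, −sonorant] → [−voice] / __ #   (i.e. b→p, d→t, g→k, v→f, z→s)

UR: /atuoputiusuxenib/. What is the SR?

Rule 1 (high vowel syncope): /u/ is a high vowel flanked by voiceless consonants /p/ and /t/, so it deletes. /u/ is a high vowel flanked by voiceless consonants /s/ and /x/, so it deletes. /atuoputiusuxenib/ → atuoptiusxenib.
Rule 2 (regressive voicing assimilation): no segment meets the environment; /atuoptiusxenib/ is unchanged.
Rule 3 (intervocalic voicing): /t/ is a voiceless obstruent between vowels /a/ and /u/, so it voices to [d]. /atuoptiusxenib/ → aduoptiusxenib.
Rule 4 (final devoicing): /b/ is a voiced obstruent in word-final position, so it devoices to [p]. /aduoptiusxenib/ → aduoptiusxenip.

aduoptiusxenip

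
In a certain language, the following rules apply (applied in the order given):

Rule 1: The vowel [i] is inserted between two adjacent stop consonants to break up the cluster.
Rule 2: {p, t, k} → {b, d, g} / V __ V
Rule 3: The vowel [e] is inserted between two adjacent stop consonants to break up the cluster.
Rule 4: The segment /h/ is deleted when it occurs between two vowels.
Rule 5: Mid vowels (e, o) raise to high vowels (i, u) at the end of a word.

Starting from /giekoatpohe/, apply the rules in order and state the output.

giegoadiboi

Rule 1 (stop-cluster i-epenthesis): /t/ and /p/ form a stop–stop cluster, so [i] is inserted between them. /giekoatpohe/ → giekoatipohe.
Rule 2 (intervocalic voicing): /k/ is a voiceless stop between vowels /e/ and /o/, so it voices to [g]. /t/ is a voiceless stop between vowels /a/ and /i/, so it voices to [d]. /p/ is a voiceless stop between vowels /i/ and /o/, so it voices to [b]. /giekoatipohe/ → giegoadibohe.
Rule 3 (stop-cluster e-epenthesis): no segment meets the environment; /giegoadibohe/ is unchanged.
Rule 4 (intervocalic h-deletion): /h/ occurs between vowels /o/ and /e/, so it deletes. /giegoadibohe/ → giegoadiboe.
Rule 5 (final vowel raising): /e/ is a mid vowel in word-final position, so it raises to [i]. /giegoadiboe/ → giegoadiboi.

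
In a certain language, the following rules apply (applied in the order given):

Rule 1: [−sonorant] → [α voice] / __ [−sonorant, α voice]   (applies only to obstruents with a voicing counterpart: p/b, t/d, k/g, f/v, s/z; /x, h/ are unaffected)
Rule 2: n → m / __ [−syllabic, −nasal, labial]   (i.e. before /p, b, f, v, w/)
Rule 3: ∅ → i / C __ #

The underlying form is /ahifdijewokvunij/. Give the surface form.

ahivdijewogvuniji

Rule 1 (regressive voicing assimilation): /f/ precedes the voiced obstruent /d/, so it voices to [v] by assimilation. /k/ precedes the voiced obstruent /v/, so it voices to [g] by assimilation. /ahifdijewokvunij/ → ahivdijewogvunij.
Rule 2 (nasal place assimilation): no segment meets the environment; /ahivdijewogvunij/ is unchanged.
Rule 3 (final i-epenthesis): the form ends in the consonant /j/, so [i] is inserted word-finally. /ahivdijewogvunij/ → ahivdijewogvuniji.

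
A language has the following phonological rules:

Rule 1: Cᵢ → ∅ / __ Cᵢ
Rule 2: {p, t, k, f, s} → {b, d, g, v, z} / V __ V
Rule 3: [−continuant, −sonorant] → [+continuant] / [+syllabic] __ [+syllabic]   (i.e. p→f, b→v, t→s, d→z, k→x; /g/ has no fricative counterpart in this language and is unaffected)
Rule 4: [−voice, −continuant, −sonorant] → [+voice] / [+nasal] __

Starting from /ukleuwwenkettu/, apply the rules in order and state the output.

Rule 1 (degemination): /ww/ is a geminate; the first /w/ deletes. /tt/ is a geminate; the first /t/ deletes. /ukleuwwenkettu/ → ukleuwenketu.
Rule 2 (intervocalic voicing): /t/ is a voiceless obstruent between vowels /e/ and /u/, so it voices to [d]. /ukleuwenketu/ → ukleuwenkedu.
Rule 3 (intervocalic spirantization): /d/ is a stop between vowels /e/ and /u/, so it spirantizes to the fricative [z]. /ukleuwenkedu/ → ukleuwenkezu.
Rule 4 (post-nasal voicing): /k/ is a voiceless stop immediately after the nasal /n/, so it voices to [g]. /ukleuwenkezu/ → ukleuwengezu.

ukleuwengezu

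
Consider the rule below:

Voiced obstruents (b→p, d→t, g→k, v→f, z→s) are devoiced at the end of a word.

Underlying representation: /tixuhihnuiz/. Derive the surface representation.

tixuhihnuis

/z/ is a voiced obstruent in word-final position, so it devoices to [s].
Surface form: [tixuhihnuis].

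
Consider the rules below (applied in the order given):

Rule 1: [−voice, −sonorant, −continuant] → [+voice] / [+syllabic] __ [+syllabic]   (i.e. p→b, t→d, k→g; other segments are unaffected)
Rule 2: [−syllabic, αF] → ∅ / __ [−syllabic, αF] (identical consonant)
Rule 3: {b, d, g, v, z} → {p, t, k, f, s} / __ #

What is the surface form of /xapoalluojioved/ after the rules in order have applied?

xaboaluojiovet

Rule 1 (intervocalic voicing): /p/ is a voiceless stop between vowels /a/ and /o/, so it voices to [b]. /xapoalluojioved/ → xaboalluojioved.
Rule 2 (degemination): /ll/ is a geminate; the first /l/ deletes. /xaboalluojioved/ → xaboaluojioved.
Rule 3 (final devoicing): /d/ is a voiced obstruent in word-final position, so it devoices to [t]. /xaboaluojioved/ → xaboaluojiovet.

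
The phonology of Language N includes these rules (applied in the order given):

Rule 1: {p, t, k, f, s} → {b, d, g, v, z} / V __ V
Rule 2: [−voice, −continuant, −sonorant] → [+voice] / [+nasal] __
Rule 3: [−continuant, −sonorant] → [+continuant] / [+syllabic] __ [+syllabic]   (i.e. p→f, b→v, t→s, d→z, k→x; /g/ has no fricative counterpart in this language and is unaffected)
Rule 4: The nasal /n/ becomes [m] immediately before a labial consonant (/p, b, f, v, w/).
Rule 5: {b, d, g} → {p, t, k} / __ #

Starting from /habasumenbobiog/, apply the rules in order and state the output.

Rule 1 (intervocalic voicing): /s/ is a voiceless obstruent between vowels /a/ and /u/, so it voices to [z]. /habasumenbobiog/ → habazumenbobiog.
Rule 2 (post-nasal voicing): no segment meets the environment; /habazumenbobiog/ is unchanged.
Rule 3 (intervocalic spirantization): /b/ is a stop between vowels /a/ and /a/, so it spirantizes to the fricative [v]. /b/ is a stop between vowels /o/ and /i/, so it spirantizes to the fricative [v]. /habazumenbobiog/ → havazumenboviog.
Rule 4 (nasal place assimilation): /n/ precedes the labial consonant /b/, so it assimilates in place to [m]. /havazumenboviog/ → havazumemboviog.
Rule 5 (final devoicing): /g/ is a voiced stop in word-final position, so it devoices to [k]. /havazumemboviog/ → havazumemboviok.

havazumemboviok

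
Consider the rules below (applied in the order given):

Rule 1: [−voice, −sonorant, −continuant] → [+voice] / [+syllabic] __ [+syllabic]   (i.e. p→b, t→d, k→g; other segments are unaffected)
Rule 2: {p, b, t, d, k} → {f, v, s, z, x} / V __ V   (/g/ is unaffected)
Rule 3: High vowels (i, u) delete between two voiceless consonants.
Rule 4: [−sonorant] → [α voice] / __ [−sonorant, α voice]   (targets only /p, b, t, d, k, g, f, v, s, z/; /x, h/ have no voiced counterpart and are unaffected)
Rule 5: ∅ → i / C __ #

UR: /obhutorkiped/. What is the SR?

ophuzorkivedi

Rule 1 (intervocalic voicing): /t/ is a voiceless stop between vowels /u/ and /o/, so it voices to [d]. /p/ is a voiceless stop between vowels /i/ and /e/, so it voices to [b]. /obhutorkiped/ → obhudorkibed.
Rule 2 (intervocalic spirantization): /d/ is a stop between vowels /u/ and /o/, so it spirantizes to the fricative [z]. /b/ is a stop between vowels /i/ and /e/, so it spirantizes to the fricative [v]. /obhudorkibed/ → obhuzorkived.
Rule 3 (high vowel syncope): no segment meets the environment; /obhuzorkived/ is unchanged.
Rule 4 (regressive voicing assimilation): /b/ precedes the voiceless obstruent /h/, so it devoices to [p] by assimilation. /obhuzorkived/ → ophuzorkived.
Rule 5 (final i-epenthesis): the form ends in the consonant /d/, so [i] is inserted word-finally. /ophuzorkived/ → ophuzorkivedi.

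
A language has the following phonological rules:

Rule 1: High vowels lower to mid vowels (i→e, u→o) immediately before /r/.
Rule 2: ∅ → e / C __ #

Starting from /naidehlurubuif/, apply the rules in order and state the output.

naidehlorubuife

Rule 1 (pre-rhotic lowering): /u/ is a high vowel immediately before /r/, so it lowers to [o]. /naidehlurubuif/ → naidehlorubuif.
Rule 2 (final e-epenthesis): the form ends in the consonant /f/, so [e] is inserted word-finally. /naidehlorubuif/ → naidehlorubuife.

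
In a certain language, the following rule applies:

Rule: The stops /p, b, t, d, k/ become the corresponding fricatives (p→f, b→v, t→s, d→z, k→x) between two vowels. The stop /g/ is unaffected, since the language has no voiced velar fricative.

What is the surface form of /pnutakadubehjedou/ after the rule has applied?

/t/ is a stop between vowels /u/ and /a/, so it spirantizes to the fricative [s].
/k/ is a stop between vowels /a/ and /a/, so it spirantizes to the fricative [x].
/d/ is a stop between vowels /a/ and /u/, so it spirantizes to the fricative [z].
/b/ is a stop between vowels /u/ and /e/, so it spirantizes to the fricative [v].
/d/ is a stop between vowels /e/ and /o/, so it spirantizes to the fricative [z].
The other instance of /p/ does not occur in the required environment and remains unchanged.
Surface form: [pnusaxazuvehjezou].

pnusaxazuvehjezou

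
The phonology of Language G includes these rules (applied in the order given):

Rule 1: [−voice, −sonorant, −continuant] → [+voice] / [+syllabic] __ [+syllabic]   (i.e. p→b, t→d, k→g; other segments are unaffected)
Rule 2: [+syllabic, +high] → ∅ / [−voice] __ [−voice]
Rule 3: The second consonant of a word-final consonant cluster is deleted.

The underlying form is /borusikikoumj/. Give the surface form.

borusigigoum

Rule 1 (intervocalic voicing): /k/ is a voiceless stop between vowels /i/ and /i/, so it voices to [g]. /k/ is a voiceless stop between vowels /i/ and /o/, so it voices to [g]. /borusikikoumj/ → borusigigoumj.
Rule 2 (high vowel syncope): no segment meets the environment; /borusigigoumj/ is unchanged.
Rule 3 (final cluster simplification): /j/ is the second consonant of a word-final cluster /mj/, so it deletes. /borusigigoumj/ → borusigigoum.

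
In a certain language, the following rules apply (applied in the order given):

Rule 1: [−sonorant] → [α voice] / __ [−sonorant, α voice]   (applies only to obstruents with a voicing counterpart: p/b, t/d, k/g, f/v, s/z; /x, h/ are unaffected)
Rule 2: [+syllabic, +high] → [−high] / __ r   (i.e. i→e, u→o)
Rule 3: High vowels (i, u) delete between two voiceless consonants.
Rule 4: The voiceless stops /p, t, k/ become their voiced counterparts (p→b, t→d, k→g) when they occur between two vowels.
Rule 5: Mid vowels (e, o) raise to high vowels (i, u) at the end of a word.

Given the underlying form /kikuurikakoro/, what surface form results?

kkuorigagoru

Rule 1 (regressive voicing assimilation): no segment meets the environment; /kikuurikakoro/ is unchanged.
Rule 2 (pre-rhotic lowering): /u/ is a high vowel immediately before /r/, so it lowers to [o]. /kikuurikakoro/ → kikuorikakoro.
Rule 3 (high vowel syncope): /i/ is a high vowel flanked by voiceless consonants /k/ and /k/, so it deletes. /kikuorikakoro/ → kkuorikakoro.
Rule 4 (intervocalic voicing): /k/ is a voiceless stop between vowels /i/ and /a/, so it voices to [g]. /k/ is a voiceless stop between vowels /a/ and /o/, so it voices to [g]. /kkuorikakoro/ → kkuorigagoro.
Rule 5 (final vowel raising): /o/ is a mid vowel in word-final position, so it raises to [u]. /kkuorigagoro/ → kkuorigagoru.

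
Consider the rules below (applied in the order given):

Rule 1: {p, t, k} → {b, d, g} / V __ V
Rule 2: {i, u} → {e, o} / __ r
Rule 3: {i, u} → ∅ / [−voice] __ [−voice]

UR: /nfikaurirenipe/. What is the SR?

Rule 1 (intervocalic voicing): /k/ is a voiceless stop between vowels /i/ and /a/, so it voices to [g]. /p/ is a voiceless stop between vowels /i/ and /e/, so it voices to [b]. /nfikaurirenipe/ → nfigaurirenibe.
Rule 2 (pre-rhotic lowering): /u/ is a high vowel immediately before /r/, so it lowers to [o]. /i/ is a high vowel immediately before /r/, so it lowers to [e]. /nfigaurirenibe/ → nfigaorerenibe.
Rule 3 (high vowel syncope): no segment meets the environment; /nfigaorerenibe/ is unchanged.

nfigaorerenibe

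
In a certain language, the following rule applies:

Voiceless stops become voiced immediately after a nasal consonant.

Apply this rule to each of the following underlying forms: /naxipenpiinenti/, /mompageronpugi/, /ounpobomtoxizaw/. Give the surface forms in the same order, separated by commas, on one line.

naxipenbiinendi, mombageronbugi, ounbobomdoxizaw

/naxipenpiinenti/: /p/ is a voiceless stop immediately after the nasal /n/, so it voices to [b]. /t/ is a voiceless stop immediately after the nasal /n/, so it voices to [d]. → [naxipenbiinendi].
/mompageronpugi/: /p/ is a voiceless stop immediately after the nasal /m/, so it voices to [b]. /p/ is a voiceless stop immediately after the nasal /n/, so it voices to [b]. → [mombageronbugi].
/ounpobomtoxizaw/: /p/ is a voiceless stop immediately after the nasal /n/, so it voices to [b]. /t/ is a voiceless stop immediately after the nasal /m/, so it voices to [d]. → [ounbobomdoxizaw].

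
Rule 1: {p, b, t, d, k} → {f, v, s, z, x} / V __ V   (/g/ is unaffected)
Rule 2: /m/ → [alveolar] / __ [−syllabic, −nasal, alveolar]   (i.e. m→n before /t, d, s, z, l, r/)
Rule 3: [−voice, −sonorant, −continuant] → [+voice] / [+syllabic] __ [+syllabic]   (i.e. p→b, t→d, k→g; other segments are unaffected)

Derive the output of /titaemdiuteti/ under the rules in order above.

tisaendiusesi

Rule 1 (intervocalic spirantization): /t/ is a stop between vowels /i/ and /a/, so it spirantizes to the fricative [s]. /t/ is a stop between vowels /u/ and /e/, so it spirantizes to the fricative [s]. /t/ is a stop between vowels /e/ and /i/, so it spirantizes to the fricative [s]. /titaemdiuteti/ → tisaemdiusesi.
Rule 2 (nasal place assimilation): /m/ precedes the alveolar consonant /d/, so it assimilates in place to [n]. /tisaemdiusesi/ → tisaendiusesi.
Rule 3 (intervocalic voicing): no segment meets the environment; /tisaendiusesi/ is unchanged.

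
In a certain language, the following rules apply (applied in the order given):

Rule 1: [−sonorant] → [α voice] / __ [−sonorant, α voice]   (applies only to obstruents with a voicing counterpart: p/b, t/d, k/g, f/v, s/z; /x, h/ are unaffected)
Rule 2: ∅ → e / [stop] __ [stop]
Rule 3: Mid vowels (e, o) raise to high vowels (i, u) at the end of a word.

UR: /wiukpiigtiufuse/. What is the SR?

Rule 1 (regressive voicing assimilation): /g/ precedes the voiceless obstruent /t/, so it devoices to [k] by assimilation. /wiukpiigtiufuse/ → wiukpiiktiufuse.
Rule 2 (stop-cluster e-epenthesis): /k/ and /p/ form a stop–stop cluster, so [e] is inserted between them. /k/ and /t/ form a stop–stop cluster, so [e] is inserted between them. /wiukpiiktiufuse/ → wiukepiiketiufuse.
Rule 3 (final vowel raising): /e/ is a mid vowel in word-final position, so it raises to [i]. /wiukepiiketiufuse/ → wiukepiiketiufusi.

wiukepiiketiufusi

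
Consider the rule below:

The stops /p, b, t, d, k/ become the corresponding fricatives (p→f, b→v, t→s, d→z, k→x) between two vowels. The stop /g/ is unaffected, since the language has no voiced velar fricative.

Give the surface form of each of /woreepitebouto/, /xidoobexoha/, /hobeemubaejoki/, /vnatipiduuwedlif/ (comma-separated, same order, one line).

/woreepitebouto/: /p/ is a stop between vowels /e/ and /i/, so it spirantizes to the fricative [f]. /t/ is a stop between vowels /i/ and /e/, so it spirantizes to the fricative [s]. /b/ is a stop between vowels /e/ and /o/, so it spirantizes to the fricative [v]. /t/ is a stop between vowels /u/ and /o/, so it spirantizes to the fricative [s]. → [woreefisevouso].
/xidoobexoha/: /d/ is a stop between vowels /i/ and /o/, so it spirantizes to the fricative [z]. /b/ is a stop between vowels /o/ and /e/, so it spirantizes to the fricative [v]. → [xizoovexoha].
/hobeemubaejoki/: /b/ is a stop between vowels /o/ and /e/, so it spirantizes to the fricative [v]. /b/ is a stop between vowels /u/ and /a/, so it spirantizes to the fricative [v]. /k/ is a stop between vowels /o/ and /i/, so it spirantizes to the fricative [x]. → [hoveemuvaejoxi].
/vnatipiduuwedlif/: /t/ is a stop between vowels /a/ and /i/, so it spirantizes to the fricative [s]. /p/ is a stop between vowels /i/ and /i/, so it spirantizes to the fricative [f]. /d/ is a stop between vowels /i/ and /u/, so it spirantizes to the fricative [z]. → [vnasifizuuwedlif].

woreefisevouso, xizoovexoha, hoveemuvaejoxi, vnasifizuuwedlif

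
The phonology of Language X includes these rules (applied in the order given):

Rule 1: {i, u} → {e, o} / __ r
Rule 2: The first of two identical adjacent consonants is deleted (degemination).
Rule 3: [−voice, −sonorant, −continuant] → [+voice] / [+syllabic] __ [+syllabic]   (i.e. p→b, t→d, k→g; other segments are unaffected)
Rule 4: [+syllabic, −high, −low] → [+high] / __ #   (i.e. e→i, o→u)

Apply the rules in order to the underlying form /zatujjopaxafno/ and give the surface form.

zadujobaxafnu

Rule 1 (pre-rhotic lowering): no segment meets the environment; /zatujjopaxafno/ is unchanged.
Rule 2 (degemination): /jj/ is a geminate; the first /j/ deletes. /zatujjopaxafno/ → zatujopaxafno.
Rule 3 (intervocalic voicing): /t/ is a voiceless stop between vowels /a/ and /u/, so it voices to [d]. /p/ is a voiceless stop between vowels /o/ and /a/, so it voices to [b]. /zatujopaxafno/ → zadujobaxafno.
Rule 4 (final vowel raising): /o/ is a mid vowel in word-final position, so it raises to [u]. /zadujobaxafno/ → zadujobaxafnu.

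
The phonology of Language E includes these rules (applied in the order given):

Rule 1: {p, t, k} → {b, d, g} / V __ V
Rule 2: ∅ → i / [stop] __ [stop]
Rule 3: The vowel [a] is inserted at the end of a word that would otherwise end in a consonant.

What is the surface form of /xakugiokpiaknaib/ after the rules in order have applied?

Rule 1 (intervocalic voicing): /k/ is a voiceless stop between vowels /a/ and /u/, so it voices to [g]. /xakugiokpiaknaib/ → xagugiokpiaknaib.
Rule 2 (stop-cluster i-epenthesis): /k/ and /p/ form a stop–stop cluster, so [i] is inserted between them. /xagugiokpiaknaib/ → xagugiokipiaknaib.
Rule 3 (final a-epenthesis): the form ends in the consonant /b/, so [a] is inserted word-finally. /xagugiokipiaknaib/ → xagugiokipiaknaiba.

xagugiokipiaknaiba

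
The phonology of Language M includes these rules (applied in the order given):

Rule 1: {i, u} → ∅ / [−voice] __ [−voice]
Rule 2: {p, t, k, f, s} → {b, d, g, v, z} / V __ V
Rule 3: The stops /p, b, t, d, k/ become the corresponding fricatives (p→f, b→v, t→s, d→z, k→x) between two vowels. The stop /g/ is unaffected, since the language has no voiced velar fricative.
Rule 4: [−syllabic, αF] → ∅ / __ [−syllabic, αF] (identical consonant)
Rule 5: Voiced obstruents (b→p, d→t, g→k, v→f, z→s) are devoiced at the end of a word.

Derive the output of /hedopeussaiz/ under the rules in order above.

Rule 1 (high vowel syncope): no segment meets the environment; /hedopeussaiz/ is unchanged.
Rule 2 (intervocalic voicing): /p/ is a voiceless obstruent between vowels /o/ and /e/, so it voices to [b]. /hedopeussaiz/ → hedobeussaiz.
Rule 3 (intervocalic spirantization): /d/ is a stop between vowels /e/ and /o/, so it spirantizes to the fricative [z]. /b/ is a stop between vowels /o/ and /e/, so it spirantizes to the fricative [v]. /hedobeussaiz/ → hezoveussaiz.
Rule 4 (degemination): /ss/ is a geminate; the first /s/ deletes. /hezoveussaiz/ → hezoveusaiz.
Rule 5 (final devoicing): /z/ is a voiced obstruent in word-final position, so it devoices to [s]. /hezoveusaiz/ → hezoveusais.

hezoveusais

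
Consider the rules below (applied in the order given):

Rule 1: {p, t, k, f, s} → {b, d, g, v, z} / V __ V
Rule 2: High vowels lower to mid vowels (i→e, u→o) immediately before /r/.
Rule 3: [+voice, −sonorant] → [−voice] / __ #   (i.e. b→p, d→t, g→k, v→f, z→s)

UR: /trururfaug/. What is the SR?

trororfauk

Rule 1 (intervocalic voicing): no segment meets the environment; /trururfaug/ is unchanged.
Rule 2 (pre-rhotic lowering): /u/ is a high vowel immediately before /r/, so it lowers to [o]. /u/ is a high vowel immediately before /r/, so it lowers to [o]. /trururfaug/ → trororfaug.
Rule 3 (final devoicing): /g/ is a voiced obstruent in word-final position, so it devoices to [k]. /trororfaug/ → trororfauk.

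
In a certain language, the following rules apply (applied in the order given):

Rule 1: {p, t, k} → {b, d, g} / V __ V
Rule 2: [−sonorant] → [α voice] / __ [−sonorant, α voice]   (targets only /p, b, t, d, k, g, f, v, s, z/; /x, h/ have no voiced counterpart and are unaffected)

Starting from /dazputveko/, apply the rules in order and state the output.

Rule 1 (intervocalic voicing): /k/ is a voiceless stop between vowels /e/ and /o/, so it voices to [g]. /dazputveko/ → dazputvego.
Rule 2 (regressive voicing assimilation): /z/ precedes the voiceless obstruent /p/, so it devoices to [s] by assimilation. /t/ precedes the voiced obstruent /v/, so it voices to [d] by assimilation. /dazputvego/ → daspudvego.

daspudvego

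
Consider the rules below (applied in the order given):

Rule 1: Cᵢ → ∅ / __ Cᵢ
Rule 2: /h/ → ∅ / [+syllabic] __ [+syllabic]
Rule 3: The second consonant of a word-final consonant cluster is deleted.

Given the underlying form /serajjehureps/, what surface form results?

Rule 1 (degemination): /jj/ is a geminate; the first /j/ deletes. /serajjehureps/ → serajehureps.
Rule 2 (intervocalic h-deletion): /h/ occurs between vowels /e/ and /u/, so it deletes. /serajehureps/ → serajeureps.
Rule 3 (final cluster simplification): /s/ is the second consonant of a word-final cluster /ps/, so it deletes. /serajeureps/ → serajeurep.

serajeurep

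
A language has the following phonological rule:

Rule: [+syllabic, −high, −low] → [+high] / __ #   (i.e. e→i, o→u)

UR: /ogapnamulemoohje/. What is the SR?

ogapnamulemoohji

/e/ is a mid vowel in word-final position, so it raises to [i].
The other instances of /o/, /e/ do not occur in the required environment and remain unchanged.
Surface form: [ogapnamulemoohji].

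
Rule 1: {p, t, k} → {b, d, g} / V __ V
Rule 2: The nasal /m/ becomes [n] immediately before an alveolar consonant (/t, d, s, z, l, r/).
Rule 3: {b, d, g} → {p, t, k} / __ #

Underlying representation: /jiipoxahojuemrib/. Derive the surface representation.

Rule 1 (intervocalic voicing): /p/ is a voiceless stop between vowels /i/ and /o/, so it voices to [b]. /jiipoxahojuemrib/ → jiiboxahojuemrib.
Rule 2 (nasal place assimilation): /m/ precedes the alveolar consonant /r/, so it assimilates in place to [n]. /jiiboxahojuemrib/ → jiiboxahojuenrib.
Rule 3 (final devoicing): /b/ is a voiced stop in word-final position, so it devoices to [p]. /jiiboxahojuenrib/ → jiiboxahojuenrip.

jiiboxahojuenrip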